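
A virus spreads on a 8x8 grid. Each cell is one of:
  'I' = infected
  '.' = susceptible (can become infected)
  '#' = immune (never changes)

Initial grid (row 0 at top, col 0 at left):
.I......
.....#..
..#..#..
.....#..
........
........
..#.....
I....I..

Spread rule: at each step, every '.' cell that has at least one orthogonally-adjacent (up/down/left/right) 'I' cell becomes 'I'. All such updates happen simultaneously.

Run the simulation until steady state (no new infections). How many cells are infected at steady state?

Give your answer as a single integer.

Answer: 59

Derivation:
Step 0 (initial): 3 infected
Step 1: +8 new -> 11 infected
Step 2: +12 new -> 23 infected
Step 3: +11 new -> 34 infected
Step 4: +11 new -> 45 infected
Step 5: +8 new -> 53 infected
Step 6: +4 new -> 57 infected
Step 7: +2 new -> 59 infected
Step 8: +0 new -> 59 infected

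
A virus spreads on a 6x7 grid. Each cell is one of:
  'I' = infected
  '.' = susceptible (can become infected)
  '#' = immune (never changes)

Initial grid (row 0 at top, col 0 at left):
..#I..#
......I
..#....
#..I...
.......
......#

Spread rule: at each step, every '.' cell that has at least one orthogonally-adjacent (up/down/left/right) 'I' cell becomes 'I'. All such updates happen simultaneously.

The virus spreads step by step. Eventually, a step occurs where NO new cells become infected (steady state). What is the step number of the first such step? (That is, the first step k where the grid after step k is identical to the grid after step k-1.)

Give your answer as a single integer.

Answer: 6

Derivation:
Step 0 (initial): 3 infected
Step 1: +8 new -> 11 infected
Step 2: +11 new -> 22 infected
Step 3: +7 new -> 29 infected
Step 4: +6 new -> 35 infected
Step 5: +2 new -> 37 infected
Step 6: +0 new -> 37 infected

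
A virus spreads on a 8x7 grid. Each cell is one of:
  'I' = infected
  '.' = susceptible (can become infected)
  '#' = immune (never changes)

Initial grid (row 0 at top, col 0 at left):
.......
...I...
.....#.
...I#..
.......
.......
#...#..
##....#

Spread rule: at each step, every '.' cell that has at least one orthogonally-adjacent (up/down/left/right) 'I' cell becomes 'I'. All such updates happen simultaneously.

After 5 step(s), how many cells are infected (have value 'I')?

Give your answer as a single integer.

Step 0 (initial): 2 infected
Step 1: +6 new -> 8 infected
Step 2: +10 new -> 18 infected
Step 3: +11 new -> 29 infected
Step 4: +11 new -> 40 infected
Step 5: +7 new -> 47 infected

Answer: 47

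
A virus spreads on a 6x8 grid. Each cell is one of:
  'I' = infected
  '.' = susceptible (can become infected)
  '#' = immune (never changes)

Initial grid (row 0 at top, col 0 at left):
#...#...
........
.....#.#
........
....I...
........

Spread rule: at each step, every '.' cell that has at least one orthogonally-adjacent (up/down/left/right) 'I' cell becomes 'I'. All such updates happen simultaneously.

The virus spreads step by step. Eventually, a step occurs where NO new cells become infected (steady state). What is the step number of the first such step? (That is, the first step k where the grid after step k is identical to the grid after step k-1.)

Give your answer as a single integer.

Answer: 8

Derivation:
Step 0 (initial): 1 infected
Step 1: +4 new -> 5 infected
Step 2: +7 new -> 12 infected
Step 3: +8 new -> 20 infected
Step 4: +9 new -> 29 infected
Step 5: +7 new -> 36 infected
Step 6: +5 new -> 41 infected
Step 7: +3 new -> 44 infected
Step 8: +0 new -> 44 infected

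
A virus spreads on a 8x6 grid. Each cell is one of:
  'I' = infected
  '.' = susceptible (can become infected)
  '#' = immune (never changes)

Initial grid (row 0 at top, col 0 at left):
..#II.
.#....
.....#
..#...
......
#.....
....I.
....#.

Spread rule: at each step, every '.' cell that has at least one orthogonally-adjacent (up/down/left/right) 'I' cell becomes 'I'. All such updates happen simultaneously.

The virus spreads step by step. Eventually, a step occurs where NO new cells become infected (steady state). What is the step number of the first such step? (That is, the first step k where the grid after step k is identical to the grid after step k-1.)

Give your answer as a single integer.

Answer: 9

Derivation:
Step 0 (initial): 3 infected
Step 1: +6 new -> 9 infected
Step 2: +10 new -> 19 infected
Step 3: +8 new -> 27 infected
Step 4: +6 new -> 33 infected
Step 5: +4 new -> 37 infected
Step 6: +3 new -> 40 infected
Step 7: +1 new -> 41 infected
Step 8: +1 new -> 42 infected
Step 9: +0 new -> 42 infected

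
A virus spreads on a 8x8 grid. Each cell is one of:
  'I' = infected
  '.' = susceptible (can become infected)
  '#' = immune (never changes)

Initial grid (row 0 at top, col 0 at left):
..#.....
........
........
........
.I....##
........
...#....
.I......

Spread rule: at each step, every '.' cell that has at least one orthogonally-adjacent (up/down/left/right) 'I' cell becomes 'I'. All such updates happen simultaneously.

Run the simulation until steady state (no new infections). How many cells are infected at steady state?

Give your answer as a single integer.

Answer: 60

Derivation:
Step 0 (initial): 2 infected
Step 1: +7 new -> 9 infected
Step 2: +9 new -> 18 infected
Step 3: +7 new -> 25 infected
Step 4: +9 new -> 34 infected
Step 5: +7 new -> 41 infected
Step 6: +7 new -> 48 infected
Step 7: +6 new -> 54 infected
Step 8: +3 new -> 57 infected
Step 9: +2 new -> 59 infected
Step 10: +1 new -> 60 infected
Step 11: +0 new -> 60 infected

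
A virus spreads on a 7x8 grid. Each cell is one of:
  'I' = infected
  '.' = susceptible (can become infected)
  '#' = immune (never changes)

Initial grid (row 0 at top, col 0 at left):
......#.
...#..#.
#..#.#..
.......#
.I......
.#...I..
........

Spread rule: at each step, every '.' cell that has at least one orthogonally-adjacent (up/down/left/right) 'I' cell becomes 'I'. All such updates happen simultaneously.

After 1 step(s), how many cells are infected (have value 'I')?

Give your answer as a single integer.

Answer: 9

Derivation:
Step 0 (initial): 2 infected
Step 1: +7 new -> 9 infected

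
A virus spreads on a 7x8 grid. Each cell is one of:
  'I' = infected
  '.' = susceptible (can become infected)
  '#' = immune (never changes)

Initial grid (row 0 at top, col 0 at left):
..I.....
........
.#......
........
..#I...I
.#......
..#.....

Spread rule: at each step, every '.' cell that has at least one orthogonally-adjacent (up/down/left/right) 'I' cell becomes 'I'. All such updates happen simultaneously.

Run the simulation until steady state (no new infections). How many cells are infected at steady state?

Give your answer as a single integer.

Answer: 52

Derivation:
Step 0 (initial): 3 infected
Step 1: +9 new -> 12 infected
Step 2: +16 new -> 28 infected
Step 3: +11 new -> 39 infected
Step 4: +9 new -> 48 infected
Step 5: +1 new -> 49 infected
Step 6: +1 new -> 50 infected
Step 7: +1 new -> 51 infected
Step 8: +1 new -> 52 infected
Step 9: +0 new -> 52 infected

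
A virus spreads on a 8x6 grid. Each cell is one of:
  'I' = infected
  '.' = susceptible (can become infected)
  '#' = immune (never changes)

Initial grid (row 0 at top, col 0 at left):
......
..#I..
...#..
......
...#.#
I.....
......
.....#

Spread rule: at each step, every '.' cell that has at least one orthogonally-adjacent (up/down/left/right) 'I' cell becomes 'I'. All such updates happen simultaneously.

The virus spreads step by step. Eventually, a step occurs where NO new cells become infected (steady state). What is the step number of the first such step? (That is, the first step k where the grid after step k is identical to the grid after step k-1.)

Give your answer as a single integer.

Step 0 (initial): 2 infected
Step 1: +5 new -> 7 infected
Step 2: +9 new -> 16 infected
Step 3: +10 new -> 26 infected
Step 4: +11 new -> 37 infected
Step 5: +4 new -> 41 infected
Step 6: +2 new -> 43 infected
Step 7: +0 new -> 43 infected

Answer: 7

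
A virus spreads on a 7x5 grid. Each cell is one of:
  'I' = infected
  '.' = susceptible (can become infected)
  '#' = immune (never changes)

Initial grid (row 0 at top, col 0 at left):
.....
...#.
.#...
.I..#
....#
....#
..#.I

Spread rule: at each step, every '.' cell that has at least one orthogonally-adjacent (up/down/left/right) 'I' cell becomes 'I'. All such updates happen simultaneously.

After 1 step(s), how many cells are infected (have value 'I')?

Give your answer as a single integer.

Step 0 (initial): 2 infected
Step 1: +4 new -> 6 infected

Answer: 6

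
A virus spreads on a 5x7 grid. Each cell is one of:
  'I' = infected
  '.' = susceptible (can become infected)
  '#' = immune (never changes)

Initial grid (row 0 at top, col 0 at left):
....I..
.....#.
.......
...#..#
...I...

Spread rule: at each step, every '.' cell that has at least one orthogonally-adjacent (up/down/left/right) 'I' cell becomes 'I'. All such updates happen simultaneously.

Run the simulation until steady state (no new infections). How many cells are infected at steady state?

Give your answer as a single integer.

Answer: 32

Derivation:
Step 0 (initial): 2 infected
Step 1: +5 new -> 7 infected
Step 2: +8 new -> 15 infected
Step 3: +10 new -> 25 infected
Step 4: +5 new -> 30 infected
Step 5: +2 new -> 32 infected
Step 6: +0 new -> 32 infected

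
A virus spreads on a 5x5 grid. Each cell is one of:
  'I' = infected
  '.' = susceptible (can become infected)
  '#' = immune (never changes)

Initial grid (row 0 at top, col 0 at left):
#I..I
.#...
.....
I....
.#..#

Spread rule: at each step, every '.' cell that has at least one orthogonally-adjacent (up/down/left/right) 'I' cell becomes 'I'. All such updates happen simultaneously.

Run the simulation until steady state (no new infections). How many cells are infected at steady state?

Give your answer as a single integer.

Answer: 21

Derivation:
Step 0 (initial): 3 infected
Step 1: +6 new -> 9 infected
Step 2: +6 new -> 15 infected
Step 3: +5 new -> 20 infected
Step 4: +1 new -> 21 infected
Step 5: +0 new -> 21 infected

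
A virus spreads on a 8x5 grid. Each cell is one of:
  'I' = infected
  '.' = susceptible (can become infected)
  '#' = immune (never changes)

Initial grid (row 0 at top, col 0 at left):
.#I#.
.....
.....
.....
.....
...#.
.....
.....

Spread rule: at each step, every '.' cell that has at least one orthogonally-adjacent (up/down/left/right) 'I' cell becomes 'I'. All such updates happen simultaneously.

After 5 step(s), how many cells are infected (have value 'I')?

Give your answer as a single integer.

Step 0 (initial): 1 infected
Step 1: +1 new -> 2 infected
Step 2: +3 new -> 5 infected
Step 3: +5 new -> 10 infected
Step 4: +7 new -> 17 infected
Step 5: +5 new -> 22 infected

Answer: 22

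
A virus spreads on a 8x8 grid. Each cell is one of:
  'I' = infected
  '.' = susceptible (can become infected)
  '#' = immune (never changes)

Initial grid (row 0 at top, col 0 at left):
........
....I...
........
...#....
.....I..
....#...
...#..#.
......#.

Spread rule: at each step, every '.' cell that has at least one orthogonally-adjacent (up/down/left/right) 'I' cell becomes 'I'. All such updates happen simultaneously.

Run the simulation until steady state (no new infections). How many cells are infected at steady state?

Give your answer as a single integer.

Step 0 (initial): 2 infected
Step 1: +8 new -> 10 infected
Step 2: +12 new -> 22 infected
Step 3: +12 new -> 34 infected
Step 4: +10 new -> 44 infected
Step 5: +8 new -> 52 infected
Step 6: +4 new -> 56 infected
Step 7: +2 new -> 58 infected
Step 8: +1 new -> 59 infected
Step 9: +0 new -> 59 infected

Answer: 59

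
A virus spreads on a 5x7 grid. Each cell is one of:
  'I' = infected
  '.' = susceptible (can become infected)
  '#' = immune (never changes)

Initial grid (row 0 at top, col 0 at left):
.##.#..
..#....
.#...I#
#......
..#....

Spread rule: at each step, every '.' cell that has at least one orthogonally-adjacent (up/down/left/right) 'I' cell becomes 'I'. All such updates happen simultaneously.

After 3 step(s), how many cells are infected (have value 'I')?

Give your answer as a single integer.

Step 0 (initial): 1 infected
Step 1: +3 new -> 4 infected
Step 2: +7 new -> 11 infected
Step 3: +6 new -> 17 infected

Answer: 17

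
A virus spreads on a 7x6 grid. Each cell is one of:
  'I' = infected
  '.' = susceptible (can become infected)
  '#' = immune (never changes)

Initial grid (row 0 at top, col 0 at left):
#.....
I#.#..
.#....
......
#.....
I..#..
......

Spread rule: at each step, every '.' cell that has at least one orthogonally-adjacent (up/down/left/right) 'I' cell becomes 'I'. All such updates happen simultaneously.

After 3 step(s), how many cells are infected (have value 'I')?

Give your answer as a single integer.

Step 0 (initial): 2 infected
Step 1: +3 new -> 5 infected
Step 2: +4 new -> 9 infected
Step 3: +3 new -> 12 infected

Answer: 12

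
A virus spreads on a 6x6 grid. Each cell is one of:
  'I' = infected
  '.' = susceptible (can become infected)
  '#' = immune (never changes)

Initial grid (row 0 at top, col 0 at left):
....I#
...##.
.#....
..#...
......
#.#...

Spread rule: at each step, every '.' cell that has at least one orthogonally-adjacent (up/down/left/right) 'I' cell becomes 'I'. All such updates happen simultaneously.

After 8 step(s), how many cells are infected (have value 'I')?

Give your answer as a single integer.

Step 0 (initial): 1 infected
Step 1: +1 new -> 2 infected
Step 2: +1 new -> 3 infected
Step 3: +2 new -> 5 infected
Step 4: +3 new -> 8 infected
Step 5: +2 new -> 10 infected
Step 6: +3 new -> 13 infected
Step 7: +4 new -> 17 infected
Step 8: +7 new -> 24 infected

Answer: 24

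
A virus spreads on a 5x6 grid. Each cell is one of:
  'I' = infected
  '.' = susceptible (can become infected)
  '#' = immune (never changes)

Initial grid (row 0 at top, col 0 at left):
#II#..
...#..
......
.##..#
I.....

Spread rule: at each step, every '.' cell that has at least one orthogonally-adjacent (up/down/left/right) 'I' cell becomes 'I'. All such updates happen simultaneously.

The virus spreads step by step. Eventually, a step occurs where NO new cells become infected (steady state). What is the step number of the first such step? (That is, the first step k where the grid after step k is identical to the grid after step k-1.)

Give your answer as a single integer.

Answer: 8

Derivation:
Step 0 (initial): 3 infected
Step 1: +4 new -> 7 infected
Step 2: +5 new -> 12 infected
Step 3: +2 new -> 14 infected
Step 4: +3 new -> 17 infected
Step 5: +4 new -> 21 infected
Step 6: +2 new -> 23 infected
Step 7: +1 new -> 24 infected
Step 8: +0 new -> 24 infected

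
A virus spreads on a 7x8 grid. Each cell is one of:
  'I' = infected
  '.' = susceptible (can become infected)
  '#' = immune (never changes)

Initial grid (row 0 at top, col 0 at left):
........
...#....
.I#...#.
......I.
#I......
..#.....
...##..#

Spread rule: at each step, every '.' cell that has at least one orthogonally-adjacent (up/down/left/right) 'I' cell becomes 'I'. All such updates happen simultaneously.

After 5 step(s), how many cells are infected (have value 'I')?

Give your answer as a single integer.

Step 0 (initial): 3 infected
Step 1: +8 new -> 11 infected
Step 2: +14 new -> 25 infected
Step 3: +13 new -> 38 infected
Step 4: +8 new -> 46 infected
Step 5: +2 new -> 48 infected

Answer: 48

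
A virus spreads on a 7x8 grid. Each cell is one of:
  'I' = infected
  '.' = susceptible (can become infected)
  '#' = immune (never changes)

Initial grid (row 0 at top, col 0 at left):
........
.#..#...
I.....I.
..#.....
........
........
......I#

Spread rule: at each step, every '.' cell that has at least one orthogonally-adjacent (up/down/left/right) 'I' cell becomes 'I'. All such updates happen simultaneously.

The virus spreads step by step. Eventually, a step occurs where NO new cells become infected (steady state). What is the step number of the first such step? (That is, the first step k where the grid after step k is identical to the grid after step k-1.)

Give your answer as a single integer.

Step 0 (initial): 3 infected
Step 1: +9 new -> 12 infected
Step 2: +14 new -> 26 infected
Step 3: +12 new -> 38 infected
Step 4: +10 new -> 48 infected
Step 5: +4 new -> 52 infected
Step 6: +0 new -> 52 infected

Answer: 6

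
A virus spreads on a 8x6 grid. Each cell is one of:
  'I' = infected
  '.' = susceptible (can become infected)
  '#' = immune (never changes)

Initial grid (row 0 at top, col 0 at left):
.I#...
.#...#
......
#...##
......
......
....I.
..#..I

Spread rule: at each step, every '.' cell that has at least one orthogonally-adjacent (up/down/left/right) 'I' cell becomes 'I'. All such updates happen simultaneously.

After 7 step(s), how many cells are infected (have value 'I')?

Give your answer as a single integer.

Answer: 39

Derivation:
Step 0 (initial): 3 infected
Step 1: +5 new -> 8 infected
Step 2: +6 new -> 14 infected
Step 3: +5 new -> 19 infected
Step 4: +6 new -> 25 infected
Step 5: +7 new -> 32 infected
Step 6: +4 new -> 36 infected
Step 7: +3 new -> 39 infected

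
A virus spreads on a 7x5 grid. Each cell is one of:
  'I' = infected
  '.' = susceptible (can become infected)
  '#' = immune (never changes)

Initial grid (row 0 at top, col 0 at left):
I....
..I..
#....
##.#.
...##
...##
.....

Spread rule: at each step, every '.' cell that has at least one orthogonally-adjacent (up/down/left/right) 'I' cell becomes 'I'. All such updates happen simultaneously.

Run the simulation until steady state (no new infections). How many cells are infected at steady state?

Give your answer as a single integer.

Step 0 (initial): 2 infected
Step 1: +6 new -> 8 infected
Step 2: +5 new -> 13 infected
Step 3: +3 new -> 16 infected
Step 4: +3 new -> 19 infected
Step 5: +3 new -> 22 infected
Step 6: +3 new -> 25 infected
Step 7: +2 new -> 27 infected
Step 8: +0 new -> 27 infected

Answer: 27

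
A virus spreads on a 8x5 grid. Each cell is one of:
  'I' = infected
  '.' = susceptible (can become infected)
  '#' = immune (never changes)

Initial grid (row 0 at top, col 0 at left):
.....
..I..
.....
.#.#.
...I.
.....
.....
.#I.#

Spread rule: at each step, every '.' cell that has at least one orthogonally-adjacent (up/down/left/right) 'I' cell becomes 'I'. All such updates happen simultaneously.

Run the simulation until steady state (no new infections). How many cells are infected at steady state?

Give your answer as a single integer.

Answer: 36

Derivation:
Step 0 (initial): 3 infected
Step 1: +9 new -> 12 infected
Step 2: +13 new -> 25 infected
Step 3: +8 new -> 33 infected
Step 4: +3 new -> 36 infected
Step 5: +0 new -> 36 infected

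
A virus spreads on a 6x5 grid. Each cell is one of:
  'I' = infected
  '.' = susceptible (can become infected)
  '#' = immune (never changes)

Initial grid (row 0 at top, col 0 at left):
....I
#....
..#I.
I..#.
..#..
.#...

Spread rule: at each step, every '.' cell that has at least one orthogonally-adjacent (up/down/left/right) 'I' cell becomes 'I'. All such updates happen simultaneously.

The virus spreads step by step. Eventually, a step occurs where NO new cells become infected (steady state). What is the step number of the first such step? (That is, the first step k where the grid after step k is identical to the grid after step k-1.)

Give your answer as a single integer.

Step 0 (initial): 3 infected
Step 1: +7 new -> 10 infected
Step 2: +7 new -> 17 infected
Step 3: +3 new -> 20 infected
Step 4: +3 new -> 23 infected
Step 5: +1 new -> 24 infected
Step 6: +1 new -> 25 infected
Step 7: +0 new -> 25 infected

Answer: 7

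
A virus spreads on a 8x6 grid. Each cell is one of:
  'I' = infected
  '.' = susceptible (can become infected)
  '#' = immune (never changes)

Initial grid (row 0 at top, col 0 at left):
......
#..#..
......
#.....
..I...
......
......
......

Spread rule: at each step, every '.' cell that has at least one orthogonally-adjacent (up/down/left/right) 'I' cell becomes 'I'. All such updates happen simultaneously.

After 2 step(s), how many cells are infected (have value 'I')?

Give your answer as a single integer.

Answer: 13

Derivation:
Step 0 (initial): 1 infected
Step 1: +4 new -> 5 infected
Step 2: +8 new -> 13 infected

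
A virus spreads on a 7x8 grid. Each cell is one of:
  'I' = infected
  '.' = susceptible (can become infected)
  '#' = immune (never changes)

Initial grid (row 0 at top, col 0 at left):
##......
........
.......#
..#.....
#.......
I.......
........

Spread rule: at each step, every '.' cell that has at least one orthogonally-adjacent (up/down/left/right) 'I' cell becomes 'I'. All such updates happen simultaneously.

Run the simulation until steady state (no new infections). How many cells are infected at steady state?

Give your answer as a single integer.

Answer: 51

Derivation:
Step 0 (initial): 1 infected
Step 1: +2 new -> 3 infected
Step 2: +3 new -> 6 infected
Step 3: +4 new -> 10 infected
Step 4: +5 new -> 15 infected
Step 5: +7 new -> 22 infected
Step 6: +7 new -> 29 infected
Step 7: +7 new -> 36 infected
Step 8: +6 new -> 42 infected
Step 9: +4 new -> 46 infected
Step 10: +2 new -> 48 infected
Step 11: +2 new -> 50 infected
Step 12: +1 new -> 51 infected
Step 13: +0 new -> 51 infected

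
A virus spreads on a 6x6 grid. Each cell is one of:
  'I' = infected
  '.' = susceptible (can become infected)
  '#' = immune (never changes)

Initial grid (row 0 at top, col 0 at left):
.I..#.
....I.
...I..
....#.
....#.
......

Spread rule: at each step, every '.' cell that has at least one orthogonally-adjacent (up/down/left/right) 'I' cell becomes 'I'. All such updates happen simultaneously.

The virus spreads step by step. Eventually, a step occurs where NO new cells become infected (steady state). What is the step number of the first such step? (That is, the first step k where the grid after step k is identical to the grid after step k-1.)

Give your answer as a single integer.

Step 0 (initial): 3 infected
Step 1: +8 new -> 11 infected
Step 2: +8 new -> 19 infected
Step 3: +5 new -> 24 infected
Step 4: +5 new -> 29 infected
Step 5: +3 new -> 32 infected
Step 6: +1 new -> 33 infected
Step 7: +0 new -> 33 infected

Answer: 7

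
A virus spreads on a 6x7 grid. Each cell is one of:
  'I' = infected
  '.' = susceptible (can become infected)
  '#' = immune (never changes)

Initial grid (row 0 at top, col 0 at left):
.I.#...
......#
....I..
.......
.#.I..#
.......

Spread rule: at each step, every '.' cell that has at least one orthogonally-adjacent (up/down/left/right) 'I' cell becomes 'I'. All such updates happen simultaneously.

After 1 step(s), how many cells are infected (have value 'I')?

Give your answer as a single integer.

Answer: 14

Derivation:
Step 0 (initial): 3 infected
Step 1: +11 new -> 14 infected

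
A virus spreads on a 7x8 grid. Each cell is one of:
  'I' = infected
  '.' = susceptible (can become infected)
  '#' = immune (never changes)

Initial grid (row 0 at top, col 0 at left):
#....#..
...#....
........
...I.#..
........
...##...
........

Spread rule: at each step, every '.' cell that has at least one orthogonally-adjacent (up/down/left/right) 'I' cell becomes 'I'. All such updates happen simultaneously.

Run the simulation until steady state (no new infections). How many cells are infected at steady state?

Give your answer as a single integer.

Step 0 (initial): 1 infected
Step 1: +4 new -> 5 infected
Step 2: +5 new -> 10 infected
Step 3: +8 new -> 18 infected
Step 4: +11 new -> 29 infected
Step 5: +12 new -> 41 infected
Step 6: +7 new -> 48 infected
Step 7: +2 new -> 50 infected
Step 8: +0 new -> 50 infected

Answer: 50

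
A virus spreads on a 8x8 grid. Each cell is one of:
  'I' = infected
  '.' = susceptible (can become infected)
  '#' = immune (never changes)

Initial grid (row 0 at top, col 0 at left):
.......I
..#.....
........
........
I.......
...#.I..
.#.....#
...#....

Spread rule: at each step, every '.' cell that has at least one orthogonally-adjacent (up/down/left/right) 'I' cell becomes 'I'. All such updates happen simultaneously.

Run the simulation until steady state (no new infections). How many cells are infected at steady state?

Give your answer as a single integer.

Answer: 59

Derivation:
Step 0 (initial): 3 infected
Step 1: +9 new -> 12 infected
Step 2: +15 new -> 27 infected
Step 3: +17 new -> 44 infected
Step 4: +10 new -> 54 infected
Step 5: +5 new -> 59 infected
Step 6: +0 new -> 59 infected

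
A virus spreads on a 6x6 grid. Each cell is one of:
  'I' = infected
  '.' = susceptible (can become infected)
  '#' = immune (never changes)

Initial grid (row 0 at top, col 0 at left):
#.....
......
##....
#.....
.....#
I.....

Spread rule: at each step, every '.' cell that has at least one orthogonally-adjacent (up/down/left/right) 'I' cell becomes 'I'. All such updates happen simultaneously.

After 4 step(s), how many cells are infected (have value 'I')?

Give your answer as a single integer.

Answer: 11

Derivation:
Step 0 (initial): 1 infected
Step 1: +2 new -> 3 infected
Step 2: +2 new -> 5 infected
Step 3: +3 new -> 8 infected
Step 4: +3 new -> 11 infected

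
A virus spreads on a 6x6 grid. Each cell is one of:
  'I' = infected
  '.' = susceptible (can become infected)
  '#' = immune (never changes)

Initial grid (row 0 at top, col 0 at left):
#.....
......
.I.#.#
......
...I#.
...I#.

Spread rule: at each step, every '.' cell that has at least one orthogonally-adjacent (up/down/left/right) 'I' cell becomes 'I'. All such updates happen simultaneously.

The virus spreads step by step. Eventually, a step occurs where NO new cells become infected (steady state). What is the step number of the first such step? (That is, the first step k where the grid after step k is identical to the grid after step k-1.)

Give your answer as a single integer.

Step 0 (initial): 3 infected
Step 1: +7 new -> 10 infected
Step 2: +8 new -> 18 infected
Step 3: +6 new -> 24 infected
Step 4: +3 new -> 27 infected
Step 5: +3 new -> 30 infected
Step 6: +1 new -> 31 infected
Step 7: +0 new -> 31 infected

Answer: 7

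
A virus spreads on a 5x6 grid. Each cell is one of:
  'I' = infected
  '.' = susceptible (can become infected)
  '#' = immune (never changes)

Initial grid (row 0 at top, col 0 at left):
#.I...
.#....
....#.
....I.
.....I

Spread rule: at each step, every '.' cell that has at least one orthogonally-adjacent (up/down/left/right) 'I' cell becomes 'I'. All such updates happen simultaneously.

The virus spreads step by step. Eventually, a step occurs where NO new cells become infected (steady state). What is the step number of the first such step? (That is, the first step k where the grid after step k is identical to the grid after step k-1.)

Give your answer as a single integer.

Step 0 (initial): 3 infected
Step 1: +6 new -> 9 infected
Step 2: +7 new -> 16 infected
Step 3: +6 new -> 22 infected
Step 4: +3 new -> 25 infected
Step 5: +2 new -> 27 infected
Step 6: +0 new -> 27 infected

Answer: 6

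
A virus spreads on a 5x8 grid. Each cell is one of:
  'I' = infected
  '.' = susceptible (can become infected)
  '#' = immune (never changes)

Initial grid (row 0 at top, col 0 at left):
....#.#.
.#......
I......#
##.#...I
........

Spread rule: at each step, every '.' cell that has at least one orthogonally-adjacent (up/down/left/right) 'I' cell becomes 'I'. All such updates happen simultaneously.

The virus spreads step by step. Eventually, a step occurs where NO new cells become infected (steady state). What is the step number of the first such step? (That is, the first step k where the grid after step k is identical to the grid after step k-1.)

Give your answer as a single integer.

Step 0 (initial): 2 infected
Step 1: +4 new -> 6 infected
Step 2: +5 new -> 11 infected
Step 3: +8 new -> 19 infected
Step 4: +7 new -> 26 infected
Step 5: +6 new -> 32 infected
Step 6: +1 new -> 33 infected
Step 7: +0 new -> 33 infected

Answer: 7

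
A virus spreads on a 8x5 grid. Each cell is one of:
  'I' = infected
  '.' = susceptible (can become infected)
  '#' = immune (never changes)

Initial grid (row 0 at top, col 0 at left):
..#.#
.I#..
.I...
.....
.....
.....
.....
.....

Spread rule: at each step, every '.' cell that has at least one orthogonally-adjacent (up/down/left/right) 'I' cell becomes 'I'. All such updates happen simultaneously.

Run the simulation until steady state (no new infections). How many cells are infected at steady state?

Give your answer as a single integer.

Answer: 37

Derivation:
Step 0 (initial): 2 infected
Step 1: +5 new -> 7 infected
Step 2: +5 new -> 12 infected
Step 3: +6 new -> 18 infected
Step 4: +7 new -> 25 infected
Step 5: +5 new -> 30 infected
Step 6: +4 new -> 34 infected
Step 7: +2 new -> 36 infected
Step 8: +1 new -> 37 infected
Step 9: +0 new -> 37 infected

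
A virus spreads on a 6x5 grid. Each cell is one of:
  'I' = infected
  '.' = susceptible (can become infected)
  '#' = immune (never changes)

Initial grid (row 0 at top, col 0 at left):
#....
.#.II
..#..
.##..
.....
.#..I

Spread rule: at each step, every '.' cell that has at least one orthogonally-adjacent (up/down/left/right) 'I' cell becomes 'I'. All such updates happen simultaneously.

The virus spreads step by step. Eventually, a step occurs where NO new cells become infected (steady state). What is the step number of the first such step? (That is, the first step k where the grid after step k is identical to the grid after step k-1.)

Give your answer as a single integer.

Answer: 9

Derivation:
Step 0 (initial): 3 infected
Step 1: +7 new -> 10 infected
Step 2: +5 new -> 15 infected
Step 3: +2 new -> 17 infected
Step 4: +1 new -> 18 infected
Step 5: +1 new -> 19 infected
Step 6: +2 new -> 21 infected
Step 7: +1 new -> 22 infected
Step 8: +2 new -> 24 infected
Step 9: +0 new -> 24 infected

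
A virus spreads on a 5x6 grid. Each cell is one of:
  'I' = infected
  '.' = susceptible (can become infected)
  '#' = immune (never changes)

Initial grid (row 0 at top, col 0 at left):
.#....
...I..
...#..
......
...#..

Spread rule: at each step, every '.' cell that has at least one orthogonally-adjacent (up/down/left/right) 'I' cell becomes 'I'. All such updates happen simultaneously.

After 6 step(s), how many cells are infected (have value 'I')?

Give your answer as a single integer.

Step 0 (initial): 1 infected
Step 1: +3 new -> 4 infected
Step 2: +6 new -> 10 infected
Step 3: +6 new -> 16 infected
Step 4: +7 new -> 23 infected
Step 5: +3 new -> 26 infected
Step 6: +1 new -> 27 infected

Answer: 27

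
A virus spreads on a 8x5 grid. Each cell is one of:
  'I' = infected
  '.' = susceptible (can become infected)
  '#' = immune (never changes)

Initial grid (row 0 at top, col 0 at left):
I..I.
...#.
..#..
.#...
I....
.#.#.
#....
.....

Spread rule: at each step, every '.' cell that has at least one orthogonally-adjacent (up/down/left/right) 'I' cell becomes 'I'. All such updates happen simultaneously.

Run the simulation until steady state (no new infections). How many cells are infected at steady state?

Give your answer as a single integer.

Answer: 34

Derivation:
Step 0 (initial): 3 infected
Step 1: +7 new -> 10 infected
Step 2: +5 new -> 15 infected
Step 3: +5 new -> 20 infected
Step 4: +5 new -> 25 infected
Step 5: +4 new -> 29 infected
Step 6: +3 new -> 32 infected
Step 7: +2 new -> 34 infected
Step 8: +0 new -> 34 infected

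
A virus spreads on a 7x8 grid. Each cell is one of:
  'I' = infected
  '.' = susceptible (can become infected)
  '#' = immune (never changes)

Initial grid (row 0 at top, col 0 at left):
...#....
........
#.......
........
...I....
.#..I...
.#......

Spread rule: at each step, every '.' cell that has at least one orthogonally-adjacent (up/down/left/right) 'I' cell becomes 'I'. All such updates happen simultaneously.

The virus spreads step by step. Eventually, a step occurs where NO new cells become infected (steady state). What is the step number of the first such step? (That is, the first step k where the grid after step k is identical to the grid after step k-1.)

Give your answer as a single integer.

Step 0 (initial): 2 infected
Step 1: +6 new -> 8 infected
Step 2: +9 new -> 17 infected
Step 3: +10 new -> 27 infected
Step 4: +9 new -> 36 infected
Step 5: +7 new -> 43 infected
Step 6: +5 new -> 48 infected
Step 7: +3 new -> 51 infected
Step 8: +1 new -> 52 infected
Step 9: +0 new -> 52 infected

Answer: 9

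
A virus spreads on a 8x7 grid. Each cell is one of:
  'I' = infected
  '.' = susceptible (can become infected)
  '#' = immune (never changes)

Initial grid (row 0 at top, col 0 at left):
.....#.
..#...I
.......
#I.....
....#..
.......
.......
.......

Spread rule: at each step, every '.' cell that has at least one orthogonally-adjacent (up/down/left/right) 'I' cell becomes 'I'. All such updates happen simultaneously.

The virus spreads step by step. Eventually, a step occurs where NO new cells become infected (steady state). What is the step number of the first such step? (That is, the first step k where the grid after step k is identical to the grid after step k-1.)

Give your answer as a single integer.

Answer: 8

Derivation:
Step 0 (initial): 2 infected
Step 1: +6 new -> 8 infected
Step 2: +10 new -> 18 infected
Step 3: +13 new -> 31 infected
Step 4: +9 new -> 40 infected
Step 5: +6 new -> 46 infected
Step 6: +4 new -> 50 infected
Step 7: +2 new -> 52 infected
Step 8: +0 new -> 52 infected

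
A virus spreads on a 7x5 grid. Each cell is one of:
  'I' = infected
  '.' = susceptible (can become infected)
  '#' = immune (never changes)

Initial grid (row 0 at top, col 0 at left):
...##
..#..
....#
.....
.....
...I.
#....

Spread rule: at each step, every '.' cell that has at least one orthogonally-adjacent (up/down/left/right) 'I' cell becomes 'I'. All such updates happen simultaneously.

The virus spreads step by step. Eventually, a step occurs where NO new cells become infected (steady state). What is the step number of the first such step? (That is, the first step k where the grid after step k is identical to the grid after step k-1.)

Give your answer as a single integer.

Step 0 (initial): 1 infected
Step 1: +4 new -> 5 infected
Step 2: +6 new -> 11 infected
Step 3: +6 new -> 17 infected
Step 4: +4 new -> 21 infected
Step 5: +3 new -> 24 infected
Step 6: +2 new -> 26 infected
Step 7: +2 new -> 28 infected
Step 8: +2 new -> 30 infected
Step 9: +0 new -> 30 infected

Answer: 9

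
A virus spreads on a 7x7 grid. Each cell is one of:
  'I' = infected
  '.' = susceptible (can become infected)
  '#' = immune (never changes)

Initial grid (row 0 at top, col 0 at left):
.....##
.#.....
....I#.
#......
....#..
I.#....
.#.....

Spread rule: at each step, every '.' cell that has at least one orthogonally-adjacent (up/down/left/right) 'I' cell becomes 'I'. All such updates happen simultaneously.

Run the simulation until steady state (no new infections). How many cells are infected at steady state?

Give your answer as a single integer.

Step 0 (initial): 2 infected
Step 1: +6 new -> 8 infected
Step 2: +7 new -> 15 infected
Step 3: +10 new -> 25 infected
Step 4: +6 new -> 31 infected
Step 5: +6 new -> 37 infected
Step 6: +4 new -> 41 infected
Step 7: +0 new -> 41 infected

Answer: 41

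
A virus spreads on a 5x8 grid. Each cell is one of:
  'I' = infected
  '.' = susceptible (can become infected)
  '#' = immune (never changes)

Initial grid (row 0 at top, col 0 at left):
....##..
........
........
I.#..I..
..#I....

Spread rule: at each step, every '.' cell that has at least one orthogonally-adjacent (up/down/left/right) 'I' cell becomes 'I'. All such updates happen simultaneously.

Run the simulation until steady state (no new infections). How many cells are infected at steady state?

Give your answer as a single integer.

Step 0 (initial): 3 infected
Step 1: +9 new -> 12 infected
Step 2: +9 new -> 21 infected
Step 3: +8 new -> 29 infected
Step 4: +5 new -> 34 infected
Step 5: +2 new -> 36 infected
Step 6: +0 new -> 36 infected

Answer: 36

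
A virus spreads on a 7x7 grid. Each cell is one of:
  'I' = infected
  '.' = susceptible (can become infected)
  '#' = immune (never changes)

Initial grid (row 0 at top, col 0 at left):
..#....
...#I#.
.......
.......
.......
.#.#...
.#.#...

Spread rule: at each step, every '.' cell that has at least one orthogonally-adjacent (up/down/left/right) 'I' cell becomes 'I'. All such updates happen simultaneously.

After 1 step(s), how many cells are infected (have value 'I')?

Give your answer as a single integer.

Step 0 (initial): 1 infected
Step 1: +2 new -> 3 infected

Answer: 3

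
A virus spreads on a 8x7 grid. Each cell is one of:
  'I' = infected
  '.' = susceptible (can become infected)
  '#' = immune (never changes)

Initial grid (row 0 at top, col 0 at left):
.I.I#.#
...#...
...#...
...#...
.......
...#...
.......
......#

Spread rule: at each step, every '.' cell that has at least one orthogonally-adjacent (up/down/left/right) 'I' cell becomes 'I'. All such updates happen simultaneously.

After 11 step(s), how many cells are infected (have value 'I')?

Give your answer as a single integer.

Step 0 (initial): 2 infected
Step 1: +3 new -> 5 infected
Step 2: +3 new -> 8 infected
Step 3: +3 new -> 11 infected
Step 4: +3 new -> 14 infected
Step 5: +3 new -> 17 infected
Step 6: +4 new -> 21 infected
Step 7: +4 new -> 25 infected
Step 8: +6 new -> 31 infected
Step 9: +6 new -> 37 infected
Step 10: +6 new -> 43 infected
Step 11: +4 new -> 47 infected

Answer: 47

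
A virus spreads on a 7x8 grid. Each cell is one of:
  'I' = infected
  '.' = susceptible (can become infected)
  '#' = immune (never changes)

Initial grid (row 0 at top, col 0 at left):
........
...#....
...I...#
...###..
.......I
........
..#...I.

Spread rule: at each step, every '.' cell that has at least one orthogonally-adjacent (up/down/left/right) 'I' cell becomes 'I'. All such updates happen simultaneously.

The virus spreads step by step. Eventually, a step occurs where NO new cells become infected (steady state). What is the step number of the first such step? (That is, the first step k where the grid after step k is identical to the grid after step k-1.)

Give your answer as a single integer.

Step 0 (initial): 3 infected
Step 1: +8 new -> 11 infected
Step 2: +9 new -> 20 infected
Step 3: +11 new -> 31 infected
Step 4: +10 new -> 41 infected
Step 5: +5 new -> 46 infected
Step 6: +3 new -> 49 infected
Step 7: +1 new -> 50 infected
Step 8: +0 new -> 50 infected

Answer: 8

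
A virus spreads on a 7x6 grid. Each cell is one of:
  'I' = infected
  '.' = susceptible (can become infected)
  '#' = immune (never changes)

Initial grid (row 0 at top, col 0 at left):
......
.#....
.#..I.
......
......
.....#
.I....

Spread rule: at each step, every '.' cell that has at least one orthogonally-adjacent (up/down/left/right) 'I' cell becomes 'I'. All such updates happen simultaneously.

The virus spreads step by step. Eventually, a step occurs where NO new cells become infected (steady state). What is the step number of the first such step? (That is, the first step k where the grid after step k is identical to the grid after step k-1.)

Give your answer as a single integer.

Step 0 (initial): 2 infected
Step 1: +7 new -> 9 infected
Step 2: +11 new -> 20 infected
Step 3: +12 new -> 32 infected
Step 4: +3 new -> 35 infected
Step 5: +2 new -> 37 infected
Step 6: +2 new -> 39 infected
Step 7: +0 new -> 39 infected

Answer: 7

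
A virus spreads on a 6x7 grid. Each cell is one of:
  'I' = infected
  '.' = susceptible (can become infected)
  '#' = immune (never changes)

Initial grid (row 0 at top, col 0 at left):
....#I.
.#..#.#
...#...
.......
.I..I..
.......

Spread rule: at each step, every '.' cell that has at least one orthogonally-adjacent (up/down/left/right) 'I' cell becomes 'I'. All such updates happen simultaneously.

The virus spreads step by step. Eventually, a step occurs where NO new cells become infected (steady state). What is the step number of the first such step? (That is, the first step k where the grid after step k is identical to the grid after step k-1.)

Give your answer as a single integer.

Answer: 7

Derivation:
Step 0 (initial): 3 infected
Step 1: +10 new -> 13 infected
Step 2: +12 new -> 25 infected
Step 3: +5 new -> 30 infected
Step 4: +2 new -> 32 infected
Step 5: +3 new -> 35 infected
Step 6: +2 new -> 37 infected
Step 7: +0 new -> 37 infected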